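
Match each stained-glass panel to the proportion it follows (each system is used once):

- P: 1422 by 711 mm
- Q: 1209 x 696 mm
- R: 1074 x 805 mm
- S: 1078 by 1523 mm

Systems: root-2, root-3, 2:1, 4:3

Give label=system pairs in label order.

P = 1422/711 ≈ 2.000 → 2:1 (2.000)
Q = 1209/696 ≈ 1.737 → root-3 (1.732)
R = 1074/805 ≈ 1.334 → 4:3 (1.333)
S = 1523/1078 ≈ 1.413 → root-2 (1.414)

P=2:1, Q=root-3, R=4:3, S=root-2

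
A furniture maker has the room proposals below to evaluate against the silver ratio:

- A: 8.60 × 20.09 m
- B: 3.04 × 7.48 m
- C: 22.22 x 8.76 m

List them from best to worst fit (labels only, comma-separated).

Ratios: A = 20.09 / 8.60 ≈ 2.336; B = 7.48 / 3.04 ≈ 2.461; C = 22.22 / 8.76 ≈ 2.537.
|Δ from 2.414|: A 0.078; B 0.047; C 0.123.

B, A, C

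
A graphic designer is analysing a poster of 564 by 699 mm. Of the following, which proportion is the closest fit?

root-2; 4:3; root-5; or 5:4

5:4

699/564 ≈ 1.239. Nearest candidates are 5:4 (1.250, off by 0.011) and 4:3 (1.333, off by 0.094).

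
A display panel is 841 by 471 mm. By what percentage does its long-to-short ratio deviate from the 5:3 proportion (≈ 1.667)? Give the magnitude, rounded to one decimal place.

Ratio = 841 / 471 ≈ 1.7856.
Ideal 5:3 ≈ 1.6667. |1.7856 − 1.6667| / 1.6667 ≈ 7.13% → 7.1%.

7.1%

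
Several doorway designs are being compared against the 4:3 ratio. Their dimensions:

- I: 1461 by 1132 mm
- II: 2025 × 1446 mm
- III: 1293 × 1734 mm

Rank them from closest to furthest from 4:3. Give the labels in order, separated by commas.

III, I, II

I: 1461/1132 ≈ 1.291 → |1.291 − 1.333| = 0.042
II: 2025/1446 ≈ 1.400 → |1.400 − 1.333| = 0.067
III: 1734/1293 ≈ 1.341 → |1.341 − 1.333| = 0.008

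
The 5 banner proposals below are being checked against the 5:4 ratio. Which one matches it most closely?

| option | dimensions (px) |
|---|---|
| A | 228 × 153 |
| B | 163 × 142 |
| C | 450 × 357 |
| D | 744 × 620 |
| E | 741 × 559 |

Target 5:4 ≈ 1.250.
A: 1.490 (Δ0.240)  B: 1.148 (Δ0.102)  C: 1.261 (Δ0.011)  D: 1.200 (Δ0.050)  E: 1.326 (Δ0.076)

C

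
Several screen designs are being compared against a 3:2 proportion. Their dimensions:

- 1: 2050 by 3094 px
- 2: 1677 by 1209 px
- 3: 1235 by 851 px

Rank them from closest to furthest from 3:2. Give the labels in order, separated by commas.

1: 3094/2050 ≈ 1.509 → |1.509 − 1.500| = 0.009
2: 1677/1209 ≈ 1.387 → |1.387 − 1.500| = 0.113
3: 1235/851 ≈ 1.451 → |1.451 − 1.500| = 0.049

1, 3, 2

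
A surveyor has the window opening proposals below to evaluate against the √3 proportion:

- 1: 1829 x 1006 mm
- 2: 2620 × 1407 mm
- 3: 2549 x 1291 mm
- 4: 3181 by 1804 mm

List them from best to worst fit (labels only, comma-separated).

4, 1, 2, 3

1: 1829/1006 ≈ 1.818 → |1.818 − 1.732| = 0.086
2: 2620/1407 ≈ 1.862 → |1.862 − 1.732| = 0.130
3: 2549/1291 ≈ 1.974 → |1.974 − 1.732| = 0.242
4: 3181/1804 ≈ 1.763 → |1.763 − 1.732| = 0.031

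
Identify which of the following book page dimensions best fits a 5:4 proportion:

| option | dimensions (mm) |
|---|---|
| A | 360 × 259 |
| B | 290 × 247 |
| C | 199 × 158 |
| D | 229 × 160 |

Target 5:4 ≈ 1.250.
A: 1.390 (Δ0.140)  B: 1.174 (Δ0.076)  C: 1.259 (Δ0.009)  D: 1.431 (Δ0.181)

C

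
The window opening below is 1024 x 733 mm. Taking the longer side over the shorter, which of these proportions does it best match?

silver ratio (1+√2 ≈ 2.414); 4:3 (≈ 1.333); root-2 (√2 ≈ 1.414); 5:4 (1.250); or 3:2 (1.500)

root-2

Ratio = 1024 / 733 ≈ 1.397.
Distances: silver ratio 2.414 (Δ 1.017); 4:3 1.333 (Δ 0.064); root-2 1.414 (Δ 0.017); 5:4 1.250 (Δ 0.147); 3:2 1.500 (Δ 0.103).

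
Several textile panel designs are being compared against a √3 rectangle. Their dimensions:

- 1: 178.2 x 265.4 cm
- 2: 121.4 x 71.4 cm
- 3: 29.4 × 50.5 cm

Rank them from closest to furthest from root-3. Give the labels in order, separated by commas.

Ratios: 1 = 265.4 / 178.2 ≈ 1.489; 2 = 121.4 / 71.4 ≈ 1.700; 3 = 50.5 / 29.4 ≈ 1.718.
|Δ from 1.732|: 1 0.243; 2 0.032; 3 0.014.

3, 2, 1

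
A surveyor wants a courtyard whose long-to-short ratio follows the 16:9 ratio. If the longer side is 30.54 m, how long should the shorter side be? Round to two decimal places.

17.18 m

16:9 ≈ 1.77778.
Shorter side = 30.54 ÷ 1.77778 ≈ 17.1787 → 17.18 m.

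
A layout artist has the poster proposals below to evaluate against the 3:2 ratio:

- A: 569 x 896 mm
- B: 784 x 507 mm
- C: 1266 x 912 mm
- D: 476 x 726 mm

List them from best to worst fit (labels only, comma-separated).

A: 896/569 ≈ 1.575 → |1.575 − 1.500| = 0.075
B: 784/507 ≈ 1.546 → |1.546 − 1.500| = 0.046
C: 1266/912 ≈ 1.388 → |1.388 − 1.500| = 0.112
D: 726/476 ≈ 1.525 → |1.525 − 1.500| = 0.025

D, B, A, C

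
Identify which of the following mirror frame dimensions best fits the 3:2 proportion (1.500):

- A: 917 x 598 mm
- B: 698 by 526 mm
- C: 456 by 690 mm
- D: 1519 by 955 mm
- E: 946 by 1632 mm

C

Ratios (long/short): A ≈ 1.533; B ≈ 1.327; C ≈ 1.513; D ≈ 1.591; E ≈ 1.725.
3:2 ≈ 1.500; option C is nearest (Δ 0.013).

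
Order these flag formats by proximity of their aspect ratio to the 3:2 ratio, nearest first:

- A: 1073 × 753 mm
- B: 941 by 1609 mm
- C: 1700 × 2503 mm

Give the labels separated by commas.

C, A, B

Ratios: A = 1073 / 753 ≈ 1.425; B = 1609 / 941 ≈ 1.710; C = 2503 / 1700 ≈ 1.472.
|Δ from 1.500|: A 0.075; B 0.210; C 0.028.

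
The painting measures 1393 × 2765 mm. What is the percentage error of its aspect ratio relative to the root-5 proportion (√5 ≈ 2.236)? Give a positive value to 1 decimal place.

11.2%

Ratio = 2765 / 1393 ≈ 1.9849.
Ideal root-5 ≈ 2.2361. |1.9849 − 2.2361| / 2.2361 ≈ 11.23% → 11.2%.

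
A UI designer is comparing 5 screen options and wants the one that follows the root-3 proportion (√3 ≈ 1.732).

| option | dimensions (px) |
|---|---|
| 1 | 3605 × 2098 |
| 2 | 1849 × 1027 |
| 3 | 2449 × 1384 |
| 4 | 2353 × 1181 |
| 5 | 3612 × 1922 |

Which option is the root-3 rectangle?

1

Ratios (long/short): 1 ≈ 1.718; 2 ≈ 1.800; 3 ≈ 1.770; 4 ≈ 1.992; 5 ≈ 1.879.
root-3 ≈ 1.732; option 1 is nearest (Δ 0.014).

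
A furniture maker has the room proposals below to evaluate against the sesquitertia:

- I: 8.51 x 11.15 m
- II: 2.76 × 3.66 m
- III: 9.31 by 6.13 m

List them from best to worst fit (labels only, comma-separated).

II, I, III

I: 11.15/8.51 ≈ 1.310 → |1.310 − 1.333| = 0.023
II: 3.66/2.76 ≈ 1.326 → |1.326 − 1.333| = 0.007
III: 9.31/6.13 ≈ 1.519 → |1.519 − 1.333| = 0.186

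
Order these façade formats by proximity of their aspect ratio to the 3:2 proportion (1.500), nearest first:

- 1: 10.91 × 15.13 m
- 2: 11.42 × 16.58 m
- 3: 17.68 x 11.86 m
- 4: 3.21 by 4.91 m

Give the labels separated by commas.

1: 15.13/10.91 ≈ 1.387 → |1.387 − 1.500| = 0.113
2: 16.58/11.42 ≈ 1.452 → |1.452 − 1.500| = 0.048
3: 17.68/11.86 ≈ 1.491 → |1.491 − 1.500| = 0.009
4: 4.91/3.21 ≈ 1.530 → |1.530 − 1.500| = 0.030

3, 4, 2, 1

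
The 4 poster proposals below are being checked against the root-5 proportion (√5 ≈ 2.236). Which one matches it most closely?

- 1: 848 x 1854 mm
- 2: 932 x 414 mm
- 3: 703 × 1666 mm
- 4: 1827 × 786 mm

Target root-5 ≈ 2.236.
1: 2.186 (Δ0.050)  2: 2.251 (Δ0.015)  3: 2.370 (Δ0.134)  4: 2.324 (Δ0.088)

2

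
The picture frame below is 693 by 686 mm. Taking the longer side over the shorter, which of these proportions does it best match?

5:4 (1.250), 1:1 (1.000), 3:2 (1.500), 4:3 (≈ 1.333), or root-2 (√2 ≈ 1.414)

Ratio = 693 / 686 ≈ 1.010.
Distances: 5:4 1.250 (Δ 0.240); 1:1 1.000 (Δ 0.010); 3:2 1.500 (Δ 0.490); 4:3 1.333 (Δ 0.323); root-2 1.414 (Δ 0.404).

1:1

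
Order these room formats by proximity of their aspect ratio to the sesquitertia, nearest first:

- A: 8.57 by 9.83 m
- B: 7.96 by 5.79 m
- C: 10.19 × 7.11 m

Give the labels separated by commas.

A: 9.83/8.57 ≈ 1.147 → |1.147 − 1.333| = 0.186
B: 7.96/5.79 ≈ 1.375 → |1.375 − 1.333| = 0.042
C: 10.19/7.11 ≈ 1.433 → |1.433 − 1.333| = 0.100

B, C, A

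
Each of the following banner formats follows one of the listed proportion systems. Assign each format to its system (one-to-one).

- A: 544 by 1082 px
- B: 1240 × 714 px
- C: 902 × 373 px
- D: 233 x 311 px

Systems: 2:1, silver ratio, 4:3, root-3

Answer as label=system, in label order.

A = 1082/544 ≈ 1.989 → 2:1 (2.000)
B = 1240/714 ≈ 1.737 → root-3 (1.732)
C = 902/373 ≈ 2.418 → silver ratio (2.414)
D = 311/233 ≈ 1.335 → 4:3 (1.333)

A=2:1, B=root-3, C=silver ratio, D=4:3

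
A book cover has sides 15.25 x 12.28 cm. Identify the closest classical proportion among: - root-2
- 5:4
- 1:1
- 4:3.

Ratio = 15.25 / 12.28 ≈ 1.242.
Distances: root-2 1.414 (Δ 0.172); 5:4 1.250 (Δ 0.008); 1:1 1.000 (Δ 0.242); 4:3 1.333 (Δ 0.091).

5:4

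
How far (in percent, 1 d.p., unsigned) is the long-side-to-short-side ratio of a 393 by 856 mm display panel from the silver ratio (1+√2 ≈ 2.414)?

Ratio = 856 / 393 ≈ 2.1781.
Ideal silver ratio ≈ 2.4142. |2.1781 − 2.4142| / 2.4142 ≈ 9.78% → 9.8%.

9.8%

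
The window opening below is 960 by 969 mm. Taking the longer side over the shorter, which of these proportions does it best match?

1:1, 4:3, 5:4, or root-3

969/960 ≈ 1.009. Nearest candidates are 1:1 (1.000, off by 0.009) and 5:4 (1.250, off by 0.241).

1:1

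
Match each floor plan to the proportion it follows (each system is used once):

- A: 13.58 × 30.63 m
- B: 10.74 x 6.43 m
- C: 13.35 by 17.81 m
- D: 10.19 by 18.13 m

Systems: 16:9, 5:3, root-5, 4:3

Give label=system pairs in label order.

A=root-5, B=5:3, C=4:3, D=16:9

A = 30.63/13.58 ≈ 2.256 → root-5 (2.236)
B = 10.74/6.43 ≈ 1.670 → 5:3 (1.667)
C = 17.81/13.35 ≈ 1.334 → 4:3 (1.333)
D = 18.13/10.19 ≈ 1.779 → 16:9 (1.778)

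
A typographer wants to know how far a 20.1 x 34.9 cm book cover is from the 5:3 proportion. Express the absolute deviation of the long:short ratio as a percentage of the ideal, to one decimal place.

4.2%

Ratio = 34.9 / 20.1 ≈ 1.7363.
Ideal 5:3 ≈ 1.6667. |1.7363 − 1.6667| / 1.6667 ≈ 4.18% → 4.2%.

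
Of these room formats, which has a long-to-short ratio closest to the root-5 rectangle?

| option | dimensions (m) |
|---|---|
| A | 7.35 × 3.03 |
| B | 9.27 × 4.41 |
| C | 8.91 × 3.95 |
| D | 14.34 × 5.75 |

Target root-5 ≈ 2.236.
A: 2.426 (Δ0.190)  B: 2.102 (Δ0.134)  C: 2.256 (Δ0.020)  D: 2.494 (Δ0.258)

C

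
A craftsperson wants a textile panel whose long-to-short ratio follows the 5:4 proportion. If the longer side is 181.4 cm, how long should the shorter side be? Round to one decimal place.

145.1 cm

5:4 = 1.25000.
Shorter side = 181.4 ÷ 1.25000 ≈ 145.120 → 145.1 cm.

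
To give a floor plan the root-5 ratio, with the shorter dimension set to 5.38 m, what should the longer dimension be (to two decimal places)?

root-5 ≈ 2.23607.
Longer side = 5.38 × 2.23607 ≈ 12.0301 → 12.03 m.

12.03 m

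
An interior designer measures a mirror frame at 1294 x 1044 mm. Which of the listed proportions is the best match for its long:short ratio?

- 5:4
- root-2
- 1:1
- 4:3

1294/1044 ≈ 1.239. Nearest candidates are 5:4 (1.250, off by 0.011) and 4:3 (1.333, off by 0.094).

5:4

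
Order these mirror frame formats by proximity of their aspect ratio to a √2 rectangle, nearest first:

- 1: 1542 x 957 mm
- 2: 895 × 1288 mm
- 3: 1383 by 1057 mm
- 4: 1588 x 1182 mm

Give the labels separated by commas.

2, 4, 3, 1

Ratios: 1 = 1542 / 957 ≈ 1.611; 2 = 1288 / 895 ≈ 1.439; 3 = 1383 / 1057 ≈ 1.308; 4 = 1588 / 1182 ≈ 1.343.
|Δ from 1.414|: 1 0.197; 2 0.025; 3 0.106; 4 0.071.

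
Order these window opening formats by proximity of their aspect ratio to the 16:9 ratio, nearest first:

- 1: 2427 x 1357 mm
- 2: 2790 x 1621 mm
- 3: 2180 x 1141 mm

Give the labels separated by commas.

Ratios: 1 = 2427 / 1357 ≈ 1.789; 2 = 2790 / 1621 ≈ 1.721; 3 = 2180 / 1141 ≈ 1.911.
|Δ from 1.778|: 1 0.011; 2 0.057; 3 0.133.

1, 2, 3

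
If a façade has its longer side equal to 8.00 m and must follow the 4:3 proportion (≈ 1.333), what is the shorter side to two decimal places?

4:3 ≈ 1.33333.
Shorter side = 8.00 ÷ 1.33333 ≈ 6.0000 → 6.00 m.

6.00 m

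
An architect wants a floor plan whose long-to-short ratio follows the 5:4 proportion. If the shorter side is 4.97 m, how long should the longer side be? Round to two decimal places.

6.21 m

5:4 = 1.25000.
Longer side = 4.97 × 1.25000 ≈ 6.2125 → 6.21 m.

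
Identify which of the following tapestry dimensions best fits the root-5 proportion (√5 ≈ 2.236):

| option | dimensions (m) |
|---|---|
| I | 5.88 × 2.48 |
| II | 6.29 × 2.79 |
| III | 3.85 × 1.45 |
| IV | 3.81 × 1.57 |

II

Target root-5 ≈ 2.236.
I: 2.371 (Δ0.135)  II: 2.254 (Δ0.018)  III: 2.655 (Δ0.419)  IV: 2.427 (Δ0.191)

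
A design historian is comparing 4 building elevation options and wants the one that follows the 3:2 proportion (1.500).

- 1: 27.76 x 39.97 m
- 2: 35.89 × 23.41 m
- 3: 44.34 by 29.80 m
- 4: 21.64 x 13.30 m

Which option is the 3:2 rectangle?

3

Ratios (long/short): 1 ≈ 1.440; 2 ≈ 1.533; 3 ≈ 1.488; 4 ≈ 1.627.
3:2 ≈ 1.500; option 3 is nearest (Δ 0.012).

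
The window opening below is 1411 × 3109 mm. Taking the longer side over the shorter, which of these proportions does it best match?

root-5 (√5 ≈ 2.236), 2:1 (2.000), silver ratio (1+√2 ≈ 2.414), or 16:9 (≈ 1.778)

Ratio = 3109 / 1411 ≈ 2.203.
Distances: root-5 2.236 (Δ 0.033); 2:1 2.000 (Δ 0.203); silver ratio 2.414 (Δ 0.211); 16:9 1.778 (Δ 0.425).

root-5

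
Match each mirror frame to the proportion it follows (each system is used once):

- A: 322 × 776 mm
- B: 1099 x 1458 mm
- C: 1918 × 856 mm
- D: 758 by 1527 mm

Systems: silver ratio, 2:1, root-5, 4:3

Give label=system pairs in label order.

A = 776/322 ≈ 2.410 → silver ratio (2.414)
B = 1458/1099 ≈ 1.327 → 4:3 (1.333)
C = 1918/856 ≈ 2.241 → root-5 (2.236)
D = 1527/758 ≈ 2.015 → 2:1 (2.000)

A=silver ratio, B=4:3, C=root-5, D=2:1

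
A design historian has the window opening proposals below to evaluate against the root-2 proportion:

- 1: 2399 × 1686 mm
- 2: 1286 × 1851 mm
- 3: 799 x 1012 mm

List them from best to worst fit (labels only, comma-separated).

Ratios: 1 = 2399 / 1686 ≈ 1.423; 2 = 1851 / 1286 ≈ 1.439; 3 = 1012 / 799 ≈ 1.267.
|Δ from 1.414|: 1 0.009; 2 0.025; 3 0.147.

1, 2, 3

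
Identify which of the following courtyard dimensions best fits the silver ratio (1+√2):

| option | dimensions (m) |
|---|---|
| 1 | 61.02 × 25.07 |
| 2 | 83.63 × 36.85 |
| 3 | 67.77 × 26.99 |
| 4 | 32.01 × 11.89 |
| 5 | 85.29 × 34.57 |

Ratios (long/short): 1 ≈ 2.434; 2 ≈ 2.269; 3 ≈ 2.511; 4 ≈ 2.692; 5 ≈ 2.467.
silver ratio ≈ 2.414; option 1 is nearest (Δ 0.020).

1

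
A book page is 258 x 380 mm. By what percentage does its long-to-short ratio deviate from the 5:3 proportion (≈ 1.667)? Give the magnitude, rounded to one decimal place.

11.6%

Ratio = 380 / 258 ≈ 1.4729.
Ideal 5:3 ≈ 1.6667. |1.4729 − 1.6667| / 1.6667 ≈ 11.63% → 11.6%.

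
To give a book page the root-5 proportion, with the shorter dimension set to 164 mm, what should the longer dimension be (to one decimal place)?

root-5 ≈ 2.23607.
Longer side = 164 × 2.23607 ≈ 366.715 → 366.7 mm.

366.7 mm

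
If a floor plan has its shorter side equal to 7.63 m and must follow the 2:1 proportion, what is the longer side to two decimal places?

15.26 m

2:1 = 2.00000.
Longer side = 7.63 × 2.00000 ≈ 15.2600 → 15.26 m.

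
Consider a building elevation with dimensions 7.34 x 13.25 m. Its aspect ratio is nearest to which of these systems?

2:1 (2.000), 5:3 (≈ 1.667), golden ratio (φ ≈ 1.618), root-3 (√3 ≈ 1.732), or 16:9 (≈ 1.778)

Ratio = 13.25 / 7.34 ≈ 1.805.
Distances: 2:1 2.000 (Δ 0.195); 5:3 1.667 (Δ 0.138); golden ratio 1.618 (Δ 0.187); root-3 1.732 (Δ 0.073); 16:9 1.778 (Δ 0.027).

16:9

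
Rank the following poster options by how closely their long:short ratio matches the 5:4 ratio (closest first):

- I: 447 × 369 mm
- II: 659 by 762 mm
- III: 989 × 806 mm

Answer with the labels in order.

Ratios: I = 447 / 369 ≈ 1.211; II = 762 / 659 ≈ 1.156; III = 989 / 806 ≈ 1.227.
|Δ from 1.250|: I 0.039; II 0.094; III 0.023.

III, I, II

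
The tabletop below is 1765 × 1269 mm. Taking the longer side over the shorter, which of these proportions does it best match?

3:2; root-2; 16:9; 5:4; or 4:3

root-2

Ratio = 1765 / 1269 ≈ 1.391.
Distances: 3:2 1.500 (Δ 0.109); root-2 1.414 (Δ 0.023); 16:9 1.778 (Δ 0.387); 5:4 1.250 (Δ 0.141); 4:3 1.333 (Δ 0.058).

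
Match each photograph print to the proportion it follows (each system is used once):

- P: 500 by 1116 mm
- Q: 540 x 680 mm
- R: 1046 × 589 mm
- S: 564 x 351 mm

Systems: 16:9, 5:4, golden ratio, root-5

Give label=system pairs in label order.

P = 1116/500 ≈ 2.232 → root-5 (2.236)
Q = 680/540 ≈ 1.259 → 5:4 (1.250)
R = 1046/589 ≈ 1.776 → 16:9 (1.778)
S = 564/351 ≈ 1.607 → golden ratio (1.618)

P=root-5, Q=5:4, R=16:9, S=golden ratio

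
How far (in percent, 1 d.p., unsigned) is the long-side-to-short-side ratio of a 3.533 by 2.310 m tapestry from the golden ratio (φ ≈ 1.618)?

Ratio = 3.533 / 2.310 ≈ 1.5294.
Ideal golden ratio ≈ 1.6180. |1.5294 − 1.6180| / 1.6180 ≈ 5.48% → 5.5%.

5.5%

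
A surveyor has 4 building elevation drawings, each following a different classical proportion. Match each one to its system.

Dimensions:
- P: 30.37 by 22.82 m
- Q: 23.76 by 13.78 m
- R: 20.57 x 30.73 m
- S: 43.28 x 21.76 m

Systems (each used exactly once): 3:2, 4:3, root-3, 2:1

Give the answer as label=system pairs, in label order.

P=4:3, Q=root-3, R=3:2, S=2:1

Ratios: P ≈ 1.331; Q ≈ 1.724; R ≈ 1.494; S ≈ 1.989.
Targets: 3:2 ≈ 1.500; 4:3 ≈ 1.333; root-3 ≈ 1.732; 2:1 ≈ 2.000.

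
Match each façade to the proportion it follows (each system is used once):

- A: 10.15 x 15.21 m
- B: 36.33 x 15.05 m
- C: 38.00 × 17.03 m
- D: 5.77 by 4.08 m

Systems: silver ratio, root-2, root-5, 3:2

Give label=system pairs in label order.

A=3:2, B=silver ratio, C=root-5, D=root-2

A = 15.21/10.15 ≈ 1.499 → 3:2 (1.500)
B = 36.33/15.05 ≈ 2.414 → silver ratio (2.414)
C = 38.00/17.03 ≈ 2.231 → root-5 (2.236)
D = 5.77/4.08 ≈ 1.414 → root-2 (1.414)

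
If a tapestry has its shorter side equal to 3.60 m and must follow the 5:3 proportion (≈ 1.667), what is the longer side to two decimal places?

6.00 m

5:3 ≈ 1.66667.
Longer side = 3.60 × 1.66667 ≈ 6.0000 → 6.00 m.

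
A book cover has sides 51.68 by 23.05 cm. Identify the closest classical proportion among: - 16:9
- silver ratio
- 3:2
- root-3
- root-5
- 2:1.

Ratio = 51.68 / 23.05 ≈ 2.242.
Distances: 16:9 1.778 (Δ 0.464); silver ratio 2.414 (Δ 0.172); 3:2 1.500 (Δ 0.742); root-3 1.732 (Δ 0.510); root-5 2.236 (Δ 0.006); 2:1 2.000 (Δ 0.242).

root-5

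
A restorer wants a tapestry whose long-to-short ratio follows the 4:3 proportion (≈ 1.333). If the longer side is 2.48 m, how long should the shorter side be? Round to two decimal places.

4:3 ≈ 1.33333.
Shorter side = 2.48 ÷ 1.33333 ≈ 1.8600 → 1.86 m.

1.86 m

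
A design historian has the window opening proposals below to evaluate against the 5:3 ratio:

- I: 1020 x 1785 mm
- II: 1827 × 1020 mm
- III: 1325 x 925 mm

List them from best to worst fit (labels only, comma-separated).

Ratios: I = 1785 / 1020 ≈ 1.750; II = 1827 / 1020 ≈ 1.791; III = 1325 / 925 ≈ 1.432.
|Δ from 1.667|: I 0.083; II 0.124; III 0.235.

I, II, III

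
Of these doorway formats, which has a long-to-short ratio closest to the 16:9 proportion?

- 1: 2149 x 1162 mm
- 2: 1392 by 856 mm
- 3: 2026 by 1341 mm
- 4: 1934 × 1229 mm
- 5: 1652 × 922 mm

5

Target 16:9 ≈ 1.778.
1: 1.849 (Δ0.071)  2: 1.626 (Δ0.152)  3: 1.511 (Δ0.267)  4: 1.574 (Δ0.204)  5: 1.792 (Δ0.014)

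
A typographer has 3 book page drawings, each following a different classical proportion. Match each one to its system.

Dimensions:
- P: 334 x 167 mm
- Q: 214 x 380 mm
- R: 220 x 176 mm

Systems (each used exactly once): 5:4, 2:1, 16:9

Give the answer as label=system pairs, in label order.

Ratios: P ≈ 2.000; Q ≈ 1.776; R ≈ 1.250.
Targets: 5:4 ≈ 1.250; 2:1 ≈ 2.000; 16:9 ≈ 1.778.

P=2:1, Q=16:9, R=5:4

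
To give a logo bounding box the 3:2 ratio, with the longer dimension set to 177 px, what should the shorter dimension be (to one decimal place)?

118.0 px

3:2 = 1.50000.
Shorter side = 177 ÷ 1.50000 ≈ 118.000 → 118.0 px.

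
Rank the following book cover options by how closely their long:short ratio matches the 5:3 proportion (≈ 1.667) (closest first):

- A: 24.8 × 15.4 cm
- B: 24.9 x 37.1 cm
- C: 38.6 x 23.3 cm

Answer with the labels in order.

Ratios: A = 24.8 / 15.4 ≈ 1.610; B = 37.1 / 24.9 ≈ 1.490; C = 38.6 / 23.3 ≈ 1.657.
|Δ from 1.667|: A 0.057; B 0.177; C 0.010.

C, A, B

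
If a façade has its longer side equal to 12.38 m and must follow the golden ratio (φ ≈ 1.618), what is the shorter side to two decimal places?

7.65 m

golden ratio ≈ 1.61803.
Shorter side = 12.38 ÷ 1.61803 ≈ 7.6513 → 7.65 m.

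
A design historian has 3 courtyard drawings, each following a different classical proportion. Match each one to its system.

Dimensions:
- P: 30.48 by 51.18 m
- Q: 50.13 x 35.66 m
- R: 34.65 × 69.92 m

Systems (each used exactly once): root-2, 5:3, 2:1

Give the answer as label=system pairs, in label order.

P=5:3, Q=root-2, R=2:1

P = 51.18/30.48 ≈ 1.679 → 5:3 (1.667)
Q = 50.13/35.66 ≈ 1.406 → root-2 (1.414)
R = 69.92/34.65 ≈ 2.018 → 2:1 (2.000)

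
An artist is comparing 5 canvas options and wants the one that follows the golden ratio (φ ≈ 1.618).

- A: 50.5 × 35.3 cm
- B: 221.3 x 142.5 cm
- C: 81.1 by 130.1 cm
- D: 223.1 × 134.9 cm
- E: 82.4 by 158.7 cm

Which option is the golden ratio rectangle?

Ratios (long/short): A ≈ 1.431; B ≈ 1.553; C ≈ 1.604; D ≈ 1.654; E ≈ 1.926.
golden ratio ≈ 1.618; option C is nearest (Δ 0.014).

C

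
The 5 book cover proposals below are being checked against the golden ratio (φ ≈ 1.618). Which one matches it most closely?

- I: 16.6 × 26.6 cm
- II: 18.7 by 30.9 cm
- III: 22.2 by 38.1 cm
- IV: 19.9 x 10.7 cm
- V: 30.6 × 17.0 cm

I

Target golden ratio ≈ 1.618.
I: 1.602 (Δ0.016)  II: 1.652 (Δ0.034)  III: 1.716 (Δ0.098)  IV: 1.860 (Δ0.242)  V: 1.800 (Δ0.182)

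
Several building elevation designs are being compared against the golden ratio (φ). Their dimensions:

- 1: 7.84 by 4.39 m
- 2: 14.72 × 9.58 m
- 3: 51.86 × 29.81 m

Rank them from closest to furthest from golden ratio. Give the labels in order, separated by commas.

1: 7.84/4.39 ≈ 1.786 → |1.786 − 1.618| = 0.168
2: 14.72/9.58 ≈ 1.537 → |1.537 − 1.618| = 0.081
3: 51.86/29.81 ≈ 1.740 → |1.740 − 1.618| = 0.122

2, 3, 1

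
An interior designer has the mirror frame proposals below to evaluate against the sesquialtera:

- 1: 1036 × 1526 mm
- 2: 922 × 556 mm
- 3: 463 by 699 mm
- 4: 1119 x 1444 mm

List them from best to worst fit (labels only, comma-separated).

Ratios: 1 = 1526 / 1036 ≈ 1.473; 2 = 922 / 556 ≈ 1.658; 3 = 699 / 463 ≈ 1.510; 4 = 1444 / 1119 ≈ 1.290.
|Δ from 1.500|: 1 0.027; 2 0.158; 3 0.010; 4 0.210.

3, 1, 2, 4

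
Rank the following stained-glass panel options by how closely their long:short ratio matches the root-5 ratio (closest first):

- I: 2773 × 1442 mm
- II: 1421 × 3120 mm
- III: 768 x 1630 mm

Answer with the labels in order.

II, III, I

I: 2773/1442 ≈ 1.923 → |1.923 − 2.236| = 0.313
II: 3120/1421 ≈ 2.196 → |2.196 − 2.236| = 0.040
III: 1630/768 ≈ 2.122 → |2.122 − 2.236| = 0.114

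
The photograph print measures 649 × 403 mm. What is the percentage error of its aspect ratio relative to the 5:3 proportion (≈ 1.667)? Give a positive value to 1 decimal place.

3.4%

Ratio = 649 / 403 ≈ 1.6104.
Ideal 5:3 ≈ 1.6667. |1.6104 − 1.6667| / 1.6667 ≈ 3.38% → 3.4%.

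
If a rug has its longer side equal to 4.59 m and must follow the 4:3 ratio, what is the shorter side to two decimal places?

4:3 ≈ 1.33333.
Shorter side = 4.59 ÷ 1.33333 ≈ 3.4425 → 3.44 m.

3.44 m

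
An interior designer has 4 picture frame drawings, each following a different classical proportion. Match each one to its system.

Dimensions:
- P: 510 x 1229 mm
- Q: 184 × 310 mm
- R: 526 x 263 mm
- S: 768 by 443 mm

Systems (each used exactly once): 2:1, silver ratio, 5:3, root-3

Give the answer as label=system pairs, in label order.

P=silver ratio, Q=5:3, R=2:1, S=root-3

Ratios: P ≈ 2.410; Q ≈ 1.685; R ≈ 2.000; S ≈ 1.734.
Targets: 2:1 ≈ 2.000; silver ratio ≈ 2.414; 5:3 ≈ 1.667; root-3 ≈ 1.732.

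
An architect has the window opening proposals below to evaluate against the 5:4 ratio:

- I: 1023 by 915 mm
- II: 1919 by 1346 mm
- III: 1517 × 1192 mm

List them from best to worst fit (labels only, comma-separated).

I: 1023/915 ≈ 1.118 → |1.118 − 1.250| = 0.132
II: 1919/1346 ≈ 1.426 → |1.426 − 1.250| = 0.176
III: 1517/1192 ≈ 1.273 → |1.273 − 1.250| = 0.023

III, I, II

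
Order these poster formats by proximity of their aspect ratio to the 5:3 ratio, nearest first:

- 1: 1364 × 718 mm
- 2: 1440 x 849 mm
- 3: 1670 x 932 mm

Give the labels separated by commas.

1: 1364/718 ≈ 1.900 → |1.900 − 1.667| = 0.233
2: 1440/849 ≈ 1.696 → |1.696 − 1.667| = 0.029
3: 1670/932 ≈ 1.792 → |1.792 − 1.667| = 0.125

2, 3, 1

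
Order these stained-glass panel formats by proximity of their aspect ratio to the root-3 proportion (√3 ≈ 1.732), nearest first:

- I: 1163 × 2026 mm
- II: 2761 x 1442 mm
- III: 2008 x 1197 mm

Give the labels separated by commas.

I, III, II

Ratios: I = 2026 / 1163 ≈ 1.742; II = 2761 / 1442 ≈ 1.915; III = 2008 / 1197 ≈ 1.678.
|Δ from 1.732|: I 0.010; II 0.183; III 0.054.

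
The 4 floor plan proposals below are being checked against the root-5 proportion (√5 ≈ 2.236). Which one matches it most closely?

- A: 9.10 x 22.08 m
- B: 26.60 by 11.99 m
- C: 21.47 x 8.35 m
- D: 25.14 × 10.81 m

B

Ratios (long/short): A ≈ 2.426; B ≈ 2.219; C ≈ 2.571; D ≈ 2.326.
root-5 ≈ 2.236; option B is nearest (Δ 0.017).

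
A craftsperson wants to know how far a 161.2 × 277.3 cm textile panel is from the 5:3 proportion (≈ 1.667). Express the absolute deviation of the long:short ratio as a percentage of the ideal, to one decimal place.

3.2%

Ratio = 277.3 / 161.2 ≈ 1.7202.
Ideal 5:3 ≈ 1.6667. |1.7202 − 1.6667| / 1.6667 ≈ 3.21% → 3.2%.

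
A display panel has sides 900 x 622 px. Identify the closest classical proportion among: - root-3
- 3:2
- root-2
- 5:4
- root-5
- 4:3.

900/622 ≈ 1.447. Nearest candidates are root-2 (1.414, off by 0.033) and 3:2 (1.500, off by 0.053).

root-2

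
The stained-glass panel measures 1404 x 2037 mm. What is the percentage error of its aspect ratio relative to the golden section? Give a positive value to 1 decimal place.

10.3%

Ratio = 2037 / 1404 ≈ 1.4509.
Ideal golden ratio ≈ 1.6180. |1.4509 − 1.6180| / 1.6180 ≈ 10.33% → 10.3%.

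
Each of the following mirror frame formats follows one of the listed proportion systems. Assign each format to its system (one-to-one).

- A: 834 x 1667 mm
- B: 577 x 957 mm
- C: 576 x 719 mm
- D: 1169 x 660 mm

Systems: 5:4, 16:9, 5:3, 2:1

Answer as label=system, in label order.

Ratios: A ≈ 1.999; B ≈ 1.659; C ≈ 1.248; D ≈ 1.771.
Targets: 5:4 ≈ 1.250; 16:9 ≈ 1.778; 5:3 ≈ 1.667; 2:1 ≈ 2.000.

A=2:1, B=5:3, C=5:4, D=16:9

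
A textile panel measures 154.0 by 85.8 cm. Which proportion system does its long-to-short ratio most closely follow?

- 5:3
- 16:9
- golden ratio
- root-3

Ratio = 154.0 / 85.8 ≈ 1.795.
Distances: 5:3 1.667 (Δ 0.128); 16:9 1.778 (Δ 0.017); golden ratio 1.618 (Δ 0.177); root-3 1.732 (Δ 0.063).

16:9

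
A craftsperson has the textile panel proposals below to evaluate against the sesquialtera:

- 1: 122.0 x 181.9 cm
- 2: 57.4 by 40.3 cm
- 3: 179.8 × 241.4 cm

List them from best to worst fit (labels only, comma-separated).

1, 2, 3

1: 181.9/122.0 ≈ 1.491 → |1.491 − 1.500| = 0.009
2: 57.4/40.3 ≈ 1.424 → |1.424 − 1.500| = 0.076
3: 241.4/179.8 ≈ 1.343 → |1.343 − 1.500| = 0.157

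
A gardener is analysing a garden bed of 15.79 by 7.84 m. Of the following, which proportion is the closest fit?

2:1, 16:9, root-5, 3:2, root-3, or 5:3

2:1

Ratio = 15.79 / 7.84 ≈ 2.014.
Distances: 2:1 2.000 (Δ 0.014); 16:9 1.778 (Δ 0.236); root-5 2.236 (Δ 0.222); 3:2 1.500 (Δ 0.514); root-3 1.732 (Δ 0.282); 5:3 1.667 (Δ 0.347).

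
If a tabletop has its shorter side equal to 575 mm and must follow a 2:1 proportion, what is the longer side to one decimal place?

1150.0 mm

2:1 = 2.00000.
Longer side = 575 × 2.00000 ≈ 1150.000 → 1150.0 mm.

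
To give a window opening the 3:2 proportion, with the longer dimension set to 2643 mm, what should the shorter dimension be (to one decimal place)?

3:2 = 1.50000.
Shorter side = 2643 ÷ 1.50000 ≈ 1762.000 → 1762.0 mm.

1762.0 mm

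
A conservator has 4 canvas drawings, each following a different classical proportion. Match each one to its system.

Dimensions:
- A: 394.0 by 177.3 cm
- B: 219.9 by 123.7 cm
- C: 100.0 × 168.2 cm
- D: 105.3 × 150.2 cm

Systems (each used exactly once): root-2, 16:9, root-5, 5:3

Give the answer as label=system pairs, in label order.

A = 394.0/177.3 ≈ 2.222 → root-5 (2.236)
B = 219.9/123.7 ≈ 1.778 → 16:9 (1.778)
C = 168.2/100.0 ≈ 1.682 → 5:3 (1.667)
D = 150.2/105.3 ≈ 1.426 → root-2 (1.414)

A=root-5, B=16:9, C=5:3, D=root-2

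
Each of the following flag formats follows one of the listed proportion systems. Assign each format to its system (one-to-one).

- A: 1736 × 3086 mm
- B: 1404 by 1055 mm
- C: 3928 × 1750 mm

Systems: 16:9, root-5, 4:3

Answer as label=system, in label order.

Ratios: A ≈ 1.778; B ≈ 1.331; C ≈ 2.245.
Targets: 16:9 ≈ 1.778; root-5 ≈ 2.236; 4:3 ≈ 1.333.

A=16:9, B=4:3, C=root-5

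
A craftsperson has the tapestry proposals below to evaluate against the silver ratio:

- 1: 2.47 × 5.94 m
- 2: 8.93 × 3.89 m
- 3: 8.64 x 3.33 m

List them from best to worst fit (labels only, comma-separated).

1: 5.94/2.47 ≈ 2.405 → |2.405 − 2.414| = 0.009
2: 8.93/3.89 ≈ 2.296 → |2.296 − 2.414| = 0.118
3: 8.64/3.33 ≈ 2.595 → |2.595 − 2.414| = 0.181

1, 2, 3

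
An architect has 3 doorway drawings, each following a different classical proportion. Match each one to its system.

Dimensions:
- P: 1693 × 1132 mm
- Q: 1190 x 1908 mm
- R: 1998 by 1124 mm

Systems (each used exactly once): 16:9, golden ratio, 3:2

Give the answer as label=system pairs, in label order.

P=3:2, Q=golden ratio, R=16:9

Ratios: P ≈ 1.496; Q ≈ 1.603; R ≈ 1.778.
Targets: 16:9 ≈ 1.778; golden ratio ≈ 1.618; 3:2 ≈ 1.500.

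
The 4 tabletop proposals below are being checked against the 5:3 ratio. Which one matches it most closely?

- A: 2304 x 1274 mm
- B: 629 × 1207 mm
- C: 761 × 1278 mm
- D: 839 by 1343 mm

C

Ratios (long/short): A ≈ 1.808; B ≈ 1.919; C ≈ 1.679; D ≈ 1.601.
5:3 ≈ 1.667; option C is nearest (Δ 0.012).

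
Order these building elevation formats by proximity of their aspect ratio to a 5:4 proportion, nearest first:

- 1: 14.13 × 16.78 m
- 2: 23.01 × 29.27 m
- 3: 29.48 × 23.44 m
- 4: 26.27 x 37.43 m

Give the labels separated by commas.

1: 16.78/14.13 ≈ 1.188 → |1.188 − 1.250| = 0.062
2: 29.27/23.01 ≈ 1.272 → |1.272 − 1.250| = 0.022
3: 29.48/23.44 ≈ 1.258 → |1.258 − 1.250| = 0.008
4: 37.43/26.27 ≈ 1.425 → |1.425 − 1.250| = 0.175

3, 2, 1, 4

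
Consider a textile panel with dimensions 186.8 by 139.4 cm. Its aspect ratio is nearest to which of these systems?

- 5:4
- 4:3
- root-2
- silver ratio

4:3

Ratio = 186.8 / 139.4 ≈ 1.340.
Distances: 5:4 1.250 (Δ 0.090); 4:3 1.333 (Δ 0.007); root-2 1.414 (Δ 0.074); silver ratio 2.414 (Δ 1.074).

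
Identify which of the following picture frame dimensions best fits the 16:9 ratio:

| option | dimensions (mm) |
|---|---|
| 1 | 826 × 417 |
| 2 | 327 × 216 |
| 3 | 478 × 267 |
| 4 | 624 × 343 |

Target 16:9 ≈ 1.778.
1: 1.981 (Δ0.203)  2: 1.514 (Δ0.264)  3: 1.790 (Δ0.012)  4: 1.819 (Δ0.041)

3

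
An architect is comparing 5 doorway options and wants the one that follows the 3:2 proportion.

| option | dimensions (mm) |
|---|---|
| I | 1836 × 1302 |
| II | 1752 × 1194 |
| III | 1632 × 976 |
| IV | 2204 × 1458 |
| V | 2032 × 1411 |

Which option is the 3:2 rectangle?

IV

Ratios (long/short): I ≈ 1.410; II ≈ 1.467; III ≈ 1.672; IV ≈ 1.512; V ≈ 1.440.
3:2 ≈ 1.500; option IV is nearest (Δ 0.012).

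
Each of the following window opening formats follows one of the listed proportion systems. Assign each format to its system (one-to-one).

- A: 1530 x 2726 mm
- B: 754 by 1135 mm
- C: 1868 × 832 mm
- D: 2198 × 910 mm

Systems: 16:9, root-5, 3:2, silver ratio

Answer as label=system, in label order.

Ratios: A ≈ 1.782; B ≈ 1.505; C ≈ 2.245; D ≈ 2.415.
Targets: 16:9 ≈ 1.778; root-5 ≈ 2.236; 3:2 ≈ 1.500; silver ratio ≈ 2.414.

A=16:9, B=3:2, C=root-5, D=silver ratio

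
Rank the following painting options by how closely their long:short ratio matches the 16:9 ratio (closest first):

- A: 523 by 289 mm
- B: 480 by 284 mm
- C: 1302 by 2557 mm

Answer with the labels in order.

Ratios: A = 523 / 289 ≈ 1.810; B = 480 / 284 ≈ 1.690; C = 2557 / 1302 ≈ 1.964.
|Δ from 1.778|: A 0.032; B 0.088; C 0.186.

A, B, C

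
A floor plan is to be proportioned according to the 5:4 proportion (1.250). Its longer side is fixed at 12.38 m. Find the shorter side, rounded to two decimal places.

9.90 m

5:4 = 1.25000.
Shorter side = 12.38 ÷ 1.25000 ≈ 9.9040 → 9.90 m.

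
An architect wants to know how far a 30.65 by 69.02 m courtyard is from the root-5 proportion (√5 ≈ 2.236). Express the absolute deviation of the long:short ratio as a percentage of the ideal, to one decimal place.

Ratio = 69.02 / 30.65 ≈ 2.2519.
Ideal root-5 ≈ 2.2361. |2.2519 − 2.2361| / 2.2361 ≈ 0.71% → 0.7%.

0.7%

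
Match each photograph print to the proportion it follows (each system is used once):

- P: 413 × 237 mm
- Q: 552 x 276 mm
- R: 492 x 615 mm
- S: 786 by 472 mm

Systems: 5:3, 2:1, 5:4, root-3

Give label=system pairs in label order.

P=root-3, Q=2:1, R=5:4, S=5:3

Ratios: P ≈ 1.743; Q ≈ 2.000; R ≈ 1.250; S ≈ 1.665.
Targets: 5:3 ≈ 1.667; 2:1 ≈ 2.000; 5:4 ≈ 1.250; root-3 ≈ 1.732.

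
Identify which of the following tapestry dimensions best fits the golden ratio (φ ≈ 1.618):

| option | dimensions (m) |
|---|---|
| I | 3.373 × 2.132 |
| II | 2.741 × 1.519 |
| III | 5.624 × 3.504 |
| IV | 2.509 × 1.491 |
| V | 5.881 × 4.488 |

Target golden ratio ≈ 1.618.
I: 1.582 (Δ0.036)  II: 1.804 (Δ0.186)  III: 1.605 (Δ0.013)  IV: 1.683 (Δ0.065)  V: 1.310 (Δ0.308)

III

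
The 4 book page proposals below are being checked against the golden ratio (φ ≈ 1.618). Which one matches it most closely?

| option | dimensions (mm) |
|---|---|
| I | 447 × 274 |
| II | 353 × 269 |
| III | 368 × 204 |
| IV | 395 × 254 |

I

Ratios (long/short): I ≈ 1.631; II ≈ 1.312; III ≈ 1.804; IV ≈ 1.555.
golden ratio ≈ 1.618; option I is nearest (Δ 0.013).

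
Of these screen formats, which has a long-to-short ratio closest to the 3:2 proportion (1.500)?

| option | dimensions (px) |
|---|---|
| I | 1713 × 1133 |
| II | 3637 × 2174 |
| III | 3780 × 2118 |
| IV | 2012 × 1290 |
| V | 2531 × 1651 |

Ratios (long/short): I ≈ 1.512; II ≈ 1.673; III ≈ 1.785; IV ≈ 1.560; V ≈ 1.533.
3:2 ≈ 1.500; option I is nearest (Δ 0.012).

I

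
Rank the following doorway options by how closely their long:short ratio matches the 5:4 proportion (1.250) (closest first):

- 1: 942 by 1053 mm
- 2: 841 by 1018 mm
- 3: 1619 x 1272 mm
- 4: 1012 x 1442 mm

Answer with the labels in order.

3, 2, 1, 4

1: 1053/942 ≈ 1.118 → |1.118 − 1.250| = 0.132
2: 1018/841 ≈ 1.210 → |1.210 − 1.250| = 0.040
3: 1619/1272 ≈ 1.273 → |1.273 − 1.250| = 0.023
4: 1442/1012 ≈ 1.425 → |1.425 − 1.250| = 0.175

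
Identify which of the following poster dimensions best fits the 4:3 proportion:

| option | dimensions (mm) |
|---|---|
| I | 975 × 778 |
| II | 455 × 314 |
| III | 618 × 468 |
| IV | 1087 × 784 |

Ratios (long/short): I ≈ 1.253; II ≈ 1.449; III ≈ 1.321; IV ≈ 1.386.
4:3 ≈ 1.333; option III is nearest (Δ 0.012).

III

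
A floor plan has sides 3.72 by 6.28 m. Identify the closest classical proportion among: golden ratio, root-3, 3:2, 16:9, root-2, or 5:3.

5:3

Ratio = 6.28 / 3.72 ≈ 1.688.
Distances: golden ratio 1.618 (Δ 0.070); root-3 1.732 (Δ 0.044); 3:2 1.500 (Δ 0.188); 16:9 1.778 (Δ 0.090); root-2 1.414 (Δ 0.274); 5:3 1.667 (Δ 0.021).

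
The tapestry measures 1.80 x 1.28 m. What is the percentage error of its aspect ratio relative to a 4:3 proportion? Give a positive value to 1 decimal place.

5.5%

Ratio = 1.80 / 1.28 ≈ 1.4062.
Ideal 4:3 ≈ 1.3333. |1.4062 − 1.3333| / 1.3333 ≈ 5.47% → 5.5%.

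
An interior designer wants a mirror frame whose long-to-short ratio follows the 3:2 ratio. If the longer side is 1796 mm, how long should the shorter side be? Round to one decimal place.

3:2 = 1.50000.
Shorter side = 1796 ÷ 1.50000 ≈ 1197.333 → 1197.3 mm.

1197.3 mm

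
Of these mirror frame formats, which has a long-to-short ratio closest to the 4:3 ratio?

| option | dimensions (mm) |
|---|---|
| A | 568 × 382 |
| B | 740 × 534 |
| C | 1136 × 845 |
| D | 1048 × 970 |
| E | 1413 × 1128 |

Ratios (long/short): A ≈ 1.487; B ≈ 1.386; C ≈ 1.344; D ≈ 1.080; E ≈ 1.253.
4:3 ≈ 1.333; option C is nearest (Δ 0.011).

C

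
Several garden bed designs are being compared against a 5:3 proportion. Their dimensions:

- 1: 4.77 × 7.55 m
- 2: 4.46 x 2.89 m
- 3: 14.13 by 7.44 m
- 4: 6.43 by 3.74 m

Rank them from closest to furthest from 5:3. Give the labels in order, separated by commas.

4, 1, 2, 3

Ratios: 1 = 7.55 / 4.77 ≈ 1.583; 2 = 4.46 / 2.89 ≈ 1.543; 3 = 14.13 / 7.44 ≈ 1.899; 4 = 6.43 / 3.74 ≈ 1.719.
|Δ from 1.667|: 1 0.084; 2 0.124; 3 0.232; 4 0.052.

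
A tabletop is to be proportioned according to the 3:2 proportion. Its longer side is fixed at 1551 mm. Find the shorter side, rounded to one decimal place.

1034.0 mm

3:2 = 1.50000.
Shorter side = 1551 ÷ 1.50000 ≈ 1034.000 → 1034.0 mm.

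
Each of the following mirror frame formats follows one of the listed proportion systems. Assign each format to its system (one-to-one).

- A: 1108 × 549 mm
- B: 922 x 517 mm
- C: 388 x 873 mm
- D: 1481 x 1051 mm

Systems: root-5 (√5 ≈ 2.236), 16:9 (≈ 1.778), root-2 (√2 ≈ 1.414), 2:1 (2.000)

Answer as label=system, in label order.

A=2:1, B=16:9, C=root-5, D=root-2

Ratios: A ≈ 2.018; B ≈ 1.783; C ≈ 2.250; D ≈ 1.409.
Targets: root-5 ≈ 2.236; 16:9 ≈ 1.778; root-2 ≈ 1.414; 2:1 ≈ 2.000.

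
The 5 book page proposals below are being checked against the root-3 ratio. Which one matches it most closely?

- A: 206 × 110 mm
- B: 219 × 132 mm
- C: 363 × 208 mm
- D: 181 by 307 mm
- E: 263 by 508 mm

C

Ratios (long/short): A ≈ 1.873; B ≈ 1.659; C ≈ 1.745; D ≈ 1.696; E ≈ 1.932.
root-3 ≈ 1.732; option C is nearest (Δ 0.013).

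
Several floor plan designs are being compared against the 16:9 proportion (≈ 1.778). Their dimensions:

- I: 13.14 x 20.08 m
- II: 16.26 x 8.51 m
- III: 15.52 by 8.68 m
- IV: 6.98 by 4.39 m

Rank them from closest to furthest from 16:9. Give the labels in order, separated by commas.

III, II, IV, I

I: 20.08/13.14 ≈ 1.528 → |1.528 − 1.778| = 0.250
II: 16.26/8.51 ≈ 1.911 → |1.911 − 1.778| = 0.133
III: 15.52/8.68 ≈ 1.788 → |1.788 − 1.778| = 0.010
IV: 6.98/4.39 ≈ 1.590 → |1.590 − 1.778| = 0.188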